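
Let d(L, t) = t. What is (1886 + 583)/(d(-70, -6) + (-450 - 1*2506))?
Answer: -2469/2962 ≈ -0.83356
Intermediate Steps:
(1886 + 583)/(d(-70, -6) + (-450 - 1*2506)) = (1886 + 583)/(-6 + (-450 - 1*2506)) = 2469/(-6 + (-450 - 2506)) = 2469/(-6 - 2956) = 2469/(-2962) = 2469*(-1/2962) = -2469/2962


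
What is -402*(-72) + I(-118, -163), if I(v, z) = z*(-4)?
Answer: 29596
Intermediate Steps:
I(v, z) = -4*z
-402*(-72) + I(-118, -163) = -402*(-72) - 4*(-163) = 28944 + 652 = 29596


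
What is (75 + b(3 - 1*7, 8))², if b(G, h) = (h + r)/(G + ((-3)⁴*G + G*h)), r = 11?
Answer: 727974361/129600 ≈ 5617.1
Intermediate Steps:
b(G, h) = (11 + h)/(82*G + G*h) (b(G, h) = (h + 11)/(G + ((-3)⁴*G + G*h)) = (11 + h)/(G + (81*G + G*h)) = (11 + h)/(82*G + G*h))
(75 + b(3 - 1*7, 8))² = (75 + (11 + 8)/((3 - 1*7)*(82 + 8)))² = (75 + 19/((3 - 7)*90))² = (75 + (1/90)*19/(-4))² = (75 - ¼*1/90*19)² = (75 - 19/360)² = (26981/360)² = 727974361/129600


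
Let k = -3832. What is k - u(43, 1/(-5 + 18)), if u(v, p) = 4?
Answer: -3836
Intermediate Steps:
k - u(43, 1/(-5 + 18)) = -3832 - 1*4 = -3832 - 4 = -3836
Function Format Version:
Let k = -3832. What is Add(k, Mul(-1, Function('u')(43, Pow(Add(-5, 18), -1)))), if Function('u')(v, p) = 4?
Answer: -3836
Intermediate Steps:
Add(k, Mul(-1, Function('u')(43, Pow(Add(-5, 18), -1)))) = Add(-3832, Mul(-1, 4)) = Add(-3832, -4) = -3836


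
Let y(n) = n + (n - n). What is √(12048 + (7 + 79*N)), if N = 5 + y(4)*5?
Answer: √14030 ≈ 118.45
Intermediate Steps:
y(n) = n (y(n) = n + 0 = n)
N = 25 (N = 5 + 4*5 = 5 + 20 = 25)
√(12048 + (7 + 79*N)) = √(12048 + (7 + 79*25)) = √(12048 + (7 + 1975)) = √(12048 + 1982) = √14030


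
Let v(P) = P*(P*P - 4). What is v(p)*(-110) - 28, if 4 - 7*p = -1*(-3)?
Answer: 11846/343 ≈ 34.536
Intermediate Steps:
p = ⅐ (p = 4/7 - (-1)*(-3)/7 = 4/7 - ⅐*3 = 4/7 - 3/7 = ⅐ ≈ 0.14286)
v(P) = P*(-4 + P²) (v(P) = P*(P² - 4) = P*(-4 + P²))
v(p)*(-110) - 28 = ((-4 + (⅐)²)/7)*(-110) - 28 = ((-4 + 1/49)/7)*(-110) - 28 = ((⅐)*(-195/49))*(-110) - 28 = -195/343*(-110) - 28 = 21450/343 - 28 = 11846/343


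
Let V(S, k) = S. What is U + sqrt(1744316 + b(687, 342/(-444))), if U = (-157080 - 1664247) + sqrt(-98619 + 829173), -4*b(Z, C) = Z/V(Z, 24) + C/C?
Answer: -1821327 + sqrt(730554) + sqrt(6977262)/2 ≈ -1.8192e+6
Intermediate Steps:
b(Z, C) = -1/2 (b(Z, C) = -(Z/Z + C/C)/4 = -(1 + 1)/4 = -1/4*2 = -1/2)
U = -1821327 + sqrt(730554) ≈ -1.8205e+6
U + sqrt(1744316 + b(687, 342/(-444))) = (-1821327 + sqrt(730554)) + sqrt(1744316 - 1/2) = (-1821327 + sqrt(730554)) + sqrt(3488631/2) = (-1821327 + sqrt(730554)) + sqrt(6977262)/2 = -1821327 + sqrt(730554) + sqrt(6977262)/2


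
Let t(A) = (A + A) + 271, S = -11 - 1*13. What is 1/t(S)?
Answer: 1/223 ≈ 0.0044843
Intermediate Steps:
S = -24 (S = -11 - 13 = -24)
t(A) = 271 + 2*A (t(A) = 2*A + 271 = 271 + 2*A)
1/t(S) = 1/(271 + 2*(-24)) = 1/(271 - 48) = 1/223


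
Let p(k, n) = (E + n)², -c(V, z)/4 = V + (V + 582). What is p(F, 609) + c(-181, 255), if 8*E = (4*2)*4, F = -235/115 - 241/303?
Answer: 374889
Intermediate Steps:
F = -19784/6969 (F = -235*1/115 - 241*1/303 = -47/23 - 241/303 = -19784/6969 ≈ -2.8389)
c(V, z) = -2328 - 8*V (c(V, z) = -4*(V + (V + 582)) = -4*(V + (582 + V)) = -4*(582 + 2*V) = -2328 - 8*V)
E = 4 (E = ((4*2)*4)/8 = (8*4)/8 = (⅛)*32 = 4)
p(k, n) = (4 + n)²
p(F, 609) + c(-181, 255) = (4 + 609)² + (-2328 - 8*(-181)) = 613² + (-2328 + 1448) = 375769 - 880 = 374889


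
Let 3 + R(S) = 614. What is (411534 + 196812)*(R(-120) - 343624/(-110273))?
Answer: 41197450883742/110273 ≈ 3.7360e+8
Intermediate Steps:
R(S) = 611 (R(S) = -3 + 614 = 611)
(411534 + 196812)*(R(-120) - 343624/(-110273)) = (411534 + 196812)*(611 - 343624/(-110273)) = 608346*(611 - 343624*(-1/110273)) = 608346*(611 + 343624/110273) = 608346*(67720427/110273) = 41197450883742/110273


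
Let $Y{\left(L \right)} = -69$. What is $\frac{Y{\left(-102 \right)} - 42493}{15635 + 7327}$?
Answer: $- \frac{21281}{11481} \approx -1.8536$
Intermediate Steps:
$\frac{Y{\left(-102 \right)} - 42493}{15635 + 7327} = \frac{-69 - 42493}{15635 + 7327} = - \frac{42562}{22962} = \left(-42562\right) \frac{1}{22962} = - \frac{21281}{11481}$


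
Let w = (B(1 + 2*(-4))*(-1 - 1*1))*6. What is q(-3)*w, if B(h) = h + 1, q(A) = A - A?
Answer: 0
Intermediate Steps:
q(A) = 0
B(h) = 1 + h
w = 72 (w = ((1 + (1 + 2*(-4)))*(-1 - 1*1))*6 = ((1 + (1 - 8))*(-1 - 1))*6 = ((1 - 7)*(-2))*6 = -6*(-2)*6 = 12*6 = 72)
q(-3)*w = 0*72 = 0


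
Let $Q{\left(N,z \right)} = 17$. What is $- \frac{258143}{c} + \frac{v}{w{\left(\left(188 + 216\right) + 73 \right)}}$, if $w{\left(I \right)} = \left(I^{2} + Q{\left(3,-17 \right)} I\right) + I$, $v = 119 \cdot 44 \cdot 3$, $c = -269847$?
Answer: $\frac{219495593}{214528365} \approx 1.0232$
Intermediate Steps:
$v = 15708$ ($v = 5236 \cdot 3 = 15708$)
$w{\left(I \right)} = I^{2} + 18 I$ ($w{\left(I \right)} = \left(I^{2} + 17 I\right) + I = I^{2} + 18 I$)
$- \frac{258143}{c} + \frac{v}{w{\left(\left(188 + 216\right) + 73 \right)}} = - \frac{258143}{-269847} + \frac{15708}{\left(\left(188 + 216\right) + 73\right) \left(18 + \left(\left(188 + 216\right) + 73\right)\right)} = \left(-258143\right) \left(- \frac{1}{269847}\right) + \frac{15708}{\left(404 + 73\right) \left(18 + \left(404 + 73\right)\right)} = \frac{258143}{269847} + \frac{15708}{477 \left(18 + 477\right)} = \frac{258143}{269847} + \frac{15708}{477 \cdot 495} = \frac{258143}{269847} + \frac{15708}{236115} = \frac{258143}{269847} + 15708 \cdot \frac{1}{236115} = \frac{258143}{269847} + \frac{476}{7155} = \frac{219495593}{214528365}$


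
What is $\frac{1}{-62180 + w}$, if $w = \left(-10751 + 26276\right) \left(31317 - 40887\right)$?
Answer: $- \frac{1}{148636430} \approx -6.7278 \cdot 10^{-9}$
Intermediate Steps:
$w = -148574250$ ($w = 15525 \left(-9570\right) = -148574250$)
$\frac{1}{-62180 + w} = \frac{1}{-62180 - 148574250} = \frac{1}{-148636430} = - \frac{1}{148636430}$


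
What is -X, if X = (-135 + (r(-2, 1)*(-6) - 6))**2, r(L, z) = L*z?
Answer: -16641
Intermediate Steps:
X = 16641 (X = (-135 + (-2*1*(-6) - 6))**2 = (-135 + (-2*(-6) - 6))**2 = (-135 + (12 - 6))**2 = (-135 + 6)**2 = (-129)**2 = 16641)
-X = -1*16641 = -16641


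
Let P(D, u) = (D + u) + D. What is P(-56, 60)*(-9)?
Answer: 468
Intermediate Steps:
P(D, u) = u + 2*D
P(-56, 60)*(-9) = (60 + 2*(-56))*(-9) = (60 - 112)*(-9) = -52*(-9) = 468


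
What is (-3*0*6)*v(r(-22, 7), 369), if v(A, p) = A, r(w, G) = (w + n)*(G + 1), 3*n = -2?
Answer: 0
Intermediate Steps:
n = -⅔ (n = (⅓)*(-2) = -⅔ ≈ -0.66667)
r(w, G) = (1 + G)*(-⅔ + w) (r(w, G) = (w - ⅔)*(G + 1) = (-⅔ + w)*(1 + G) = (1 + G)*(-⅔ + w))
(-3*0*6)*v(r(-22, 7), 369) = (-3*0*6)*(-⅔ - 22 - ⅔*7 + 7*(-22)) = (0*6)*(-⅔ - 22 - 14/3 - 154) = 0*(-544/3) = 0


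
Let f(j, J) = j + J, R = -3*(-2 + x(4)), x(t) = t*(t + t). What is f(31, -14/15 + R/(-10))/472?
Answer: 293/3540 ≈ 0.082768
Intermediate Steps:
x(t) = 2*t² (x(t) = t*(2*t) = 2*t²)
R = -90 (R = -3*(-2 + 2*4²) = -3*(-2 + 2*16) = -3*(-2 + 32) = -3*30 = -90)
f(j, J) = J + j
f(31, -14/15 + R/(-10))/472 = ((-14/15 - 90/(-10)) + 31)/472 = ((-14*1/15 - 90*(-⅒)) + 31)*(1/472) = ((-14/15 + 9) + 31)*(1/472) = (121/15 + 31)*(1/472) = (586/15)*(1/472) = 293/3540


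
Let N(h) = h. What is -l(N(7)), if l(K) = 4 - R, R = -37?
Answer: -41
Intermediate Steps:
l(K) = 41 (l(K) = 4 - 1*(-37) = 4 + 37 = 41)
-l(N(7)) = -1*41 = -41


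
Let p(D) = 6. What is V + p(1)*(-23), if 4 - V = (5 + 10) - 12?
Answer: -137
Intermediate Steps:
V = 1 (V = 4 - ((5 + 10) - 12) = 4 - (15 - 12) = 4 - 1*3 = 4 - 3 = 1)
V + p(1)*(-23) = 1 + 6*(-23) = 1 - 138 = -137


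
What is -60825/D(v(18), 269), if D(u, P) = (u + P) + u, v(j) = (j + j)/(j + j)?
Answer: -60825/271 ≈ -224.45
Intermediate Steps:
v(j) = 1 (v(j) = (2*j)/((2*j)) = (2*j)*(1/(2*j)) = 1)
D(u, P) = P + 2*u (D(u, P) = (P + u) + u = P + 2*u)
-60825/D(v(18), 269) = -60825/(269 + 2*1) = -60825/(269 + 2) = -60825/271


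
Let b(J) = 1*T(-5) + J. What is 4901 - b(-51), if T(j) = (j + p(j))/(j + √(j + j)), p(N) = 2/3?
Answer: 103979/21 - 13*I*√10/105 ≈ 4951.4 - 0.39152*I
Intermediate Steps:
p(N) = ⅔ (p(N) = 2*(⅓) = ⅔)
T(j) = (⅔ + j)/(j + √2*√j) (T(j) = (j + ⅔)/(j + √(j + j)) = (⅔ + j)/(j + √(2*j)) = (⅔ + j)/(j + √2*√j))
b(J) = J - 13/(3*(-5 + I*√10)) (b(J) = 1*((⅔ - 5)/(-5 + √2*√(-5))) + J = 1*(-13/3/(-5 + √2*(I*√5))) + J = 1*(-13/3/(-5 + I*√10)) + J = 1*(-13/(3*(-5 + I*√10))) + J = -13/(3*(-5 + I*√10)) + J = J - 13/(3*(-5 + I*√10)))
4901 - b(-51) = 4901 - (13/21 - 51 + 13*I*√10/105) = 4901 - (-1058/21 + 13*I*√10/105) = 4901 + (1058/21 - 13*I*√10/105) = 103979/21 - 13*I*√10/105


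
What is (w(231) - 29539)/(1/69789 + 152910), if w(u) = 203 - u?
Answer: -2063451363/10671435991 ≈ -0.19336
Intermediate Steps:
(w(231) - 29539)/(1/69789 + 152910) = ((203 - 1*231) - 29539)/(1/69789 + 152910) = ((203 - 231) - 29539)/(1/69789 + 152910) = (-28 - 29539)/(10671435991/69789) = -29567*69789/10671435991 = -2063451363/10671435991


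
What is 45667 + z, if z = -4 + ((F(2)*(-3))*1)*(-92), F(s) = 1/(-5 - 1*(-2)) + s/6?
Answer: 45778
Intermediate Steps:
F(s) = 1/12 + s/6 (F(s) = -½/(-6) + s*(⅙) = -⅙*(-½) + s/6 = 1/12 + s/6)
z = 111 (z = -4 + (((1/12 + (⅙)*2)*(-3))*1)*(-92) = -4 + (((1/12 + ⅓)*(-3))*1)*(-92) = -4 + (((5/12)*(-3))*1)*(-92) = -4 - 5/4*1*(-92) = -4 - 5/4*(-92) = -4 + 115 = 111)
45667 + z = 45667 + 111 = 45778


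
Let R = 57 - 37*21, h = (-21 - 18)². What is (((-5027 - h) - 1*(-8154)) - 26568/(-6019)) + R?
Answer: 5359402/6019 ≈ 890.41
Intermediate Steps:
h = 1521 (h = (-39)² = 1521)
R = -720 (R = 57 - 777 = -720)
(((-5027 - h) - 1*(-8154)) - 26568/(-6019)) + R = (((-5027 - 1*1521) - 1*(-8154)) - 26568/(-6019)) - 720 = (((-5027 - 1521) + 8154) - 26568*(-1/6019)) - 720 = ((-6548 + 8154) + 26568/6019) - 720 = (1606 + 26568/6019) - 720 = 9693082/6019 - 720 = 5359402/6019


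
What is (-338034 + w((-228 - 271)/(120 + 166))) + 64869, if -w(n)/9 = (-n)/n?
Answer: -273156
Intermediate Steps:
w(n) = 9 (w(n) = -9*(-n)/n = -9*(-1) = 9)
(-338034 + w((-228 - 271)/(120 + 166))) + 64869 = (-338034 + 9) + 64869 = -338025 + 64869 = -273156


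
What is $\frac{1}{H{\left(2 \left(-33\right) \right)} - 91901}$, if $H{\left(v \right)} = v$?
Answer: $- \frac{1}{91967} \approx -1.0873 \cdot 10^{-5}$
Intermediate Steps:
$\frac{1}{H{\left(2 \left(-33\right) \right)} - 91901} = \frac{1}{2 \left(-33\right) - 91901} = \frac{1}{-66 - 91901} = \frac{1}{-91967} = - \frac{1}{91967}$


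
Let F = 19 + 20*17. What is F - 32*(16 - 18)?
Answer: 423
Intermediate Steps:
F = 359 (F = 19 + 340 = 359)
F - 32*(16 - 18) = 359 - 32*(16 - 18) = 359 - 32*(-2) = 359 - 1*(-64) = 359 + 64 = 423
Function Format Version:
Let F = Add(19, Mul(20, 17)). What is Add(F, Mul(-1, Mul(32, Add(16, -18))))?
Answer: 423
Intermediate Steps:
F = 359 (F = Add(19, 340) = 359)
Add(F, Mul(-1, Mul(32, Add(16, -18)))) = Add(359, Mul(-1, Mul(32, Add(16, -18)))) = Add(359, Mul(-1, Mul(32, -2))) = Add(359, Mul(-1, -64)) = Add(359, 64) = 423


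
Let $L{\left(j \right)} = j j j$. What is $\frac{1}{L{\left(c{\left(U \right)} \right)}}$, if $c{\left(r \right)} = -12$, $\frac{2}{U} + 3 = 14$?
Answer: $- \frac{1}{1728} \approx -0.0005787$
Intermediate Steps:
$U = \frac{2}{11}$ ($U = \frac{2}{-3 + 14} = \frac{2}{11} \approx 0.18182$)
$L{\left(j \right)} = j^{3}$ ($L{\left(j \right)} = j^{2} j = j^{3}$)
$\frac{1}{L{\left(c{\left(U \right)} \right)}} = \frac{1}{\left(-12\right)^{3}} = \frac{1}{-1728} = - \frac{1}{1728}$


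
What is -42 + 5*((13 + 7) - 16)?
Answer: -22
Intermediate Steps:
-42 + 5*((13 + 7) - 16) = -42 + 5*(20 - 16) = -42 + 5*4 = -42 + 20 = -22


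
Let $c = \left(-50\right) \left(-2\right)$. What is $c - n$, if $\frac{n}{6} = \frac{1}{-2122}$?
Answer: $\frac{106103}{1061} \approx 100.0$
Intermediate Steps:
$c = 100$
$n = - \frac{3}{1061}$ ($n = \frac{6}{-2122} = 6 \left(- \frac{1}{2122}\right) = - \frac{3}{1061} \approx -0.0028275$)
$c - n = 100 - - \frac{3}{1061} = 100 + \frac{3}{1061} = \frac{106103}{1061}$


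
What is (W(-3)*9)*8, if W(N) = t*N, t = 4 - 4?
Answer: 0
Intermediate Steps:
t = 0
W(N) = 0 (W(N) = 0*N = 0)
(W(-3)*9)*8 = (0*9)*8 = 0*8 = 0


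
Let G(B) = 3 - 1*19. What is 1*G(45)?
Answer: -16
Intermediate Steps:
G(B) = -16 (G(B) = 3 - 19 = -16)
1*G(45) = 1*(-16) = -16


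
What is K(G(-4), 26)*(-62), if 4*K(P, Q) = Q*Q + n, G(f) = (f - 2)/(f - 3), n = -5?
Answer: -20801/2 ≈ -10401.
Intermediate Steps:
G(f) = (-2 + f)/(-3 + f)
K(P, Q) = -5/4 + Q²/4 (K(P, Q) = (Q*Q - 5)/4 = (Q² - 5)/4 = (-5 + Q²)/4 = -5/4 + Q²/4)
K(G(-4), 26)*(-62) = (-5/4 + (¼)*26²)*(-62) = (-5/4 + (¼)*676)*(-62) = (-5/4 + 169)*(-62) = (671/4)*(-62) = -20801/2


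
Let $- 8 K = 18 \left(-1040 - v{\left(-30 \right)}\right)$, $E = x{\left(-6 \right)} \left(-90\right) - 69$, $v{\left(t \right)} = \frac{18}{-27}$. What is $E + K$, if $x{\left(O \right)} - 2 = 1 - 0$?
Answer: $\frac{3999}{2} \approx 1999.5$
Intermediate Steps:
$v{\left(t \right)} = - \frac{2}{3}$ ($v{\left(t \right)} = 18 \left(- \frac{1}{27}\right) = - \frac{2}{3}$)
$x{\left(O \right)} = 3$ ($x{\left(O \right)} = 2 + \left(1 - 0\right) = 2 + \left(1 + 0\right) = 2 + 1 = 3$)
$E = -339$ ($E = 3 \left(-90\right) - 69 = -270 - 69 = -339$)
$K = \frac{4677}{2}$ ($K = - \frac{18 \left(-1040 - - \frac{2}{3}\right)}{8} = - \frac{18 \left(-1040 + \frac{2}{3}\right)}{8} = - \frac{18 \left(- \frac{3118}{3}\right)}{8} = \left(- \frac{1}{8}\right) \left(-18708\right) = \frac{4677}{2} \approx 2338.5$)
$E + K = -339 + \frac{4677}{2} = \frac{3999}{2}$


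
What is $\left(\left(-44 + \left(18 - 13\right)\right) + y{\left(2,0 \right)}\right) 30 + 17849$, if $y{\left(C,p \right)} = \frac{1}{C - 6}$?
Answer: $\frac{33343}{2} \approx 16672.0$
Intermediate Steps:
$y{\left(C,p \right)} = \frac{1}{-6 + C}$
$\left(\left(-44 + \left(18 - 13\right)\right) + y{\left(2,0 \right)}\right) 30 + 17849 = \left(\left(-44 + \left(18 - 13\right)\right) + \frac{1}{-6 + 2}\right) 30 + 17849 = \left(\left(-44 + \left(18 - 13\right)\right) + \frac{1}{-4}\right) 30 + 17849 = \left(\left(-44 + 5\right) - \frac{1}{4}\right) 30 + 17849 = \left(-39 - \frac{1}{4}\right) 30 + 17849 = \left(- \frac{157}{4}\right) 30 + 17849 = - \frac{2355}{2} + 17849 = \frac{33343}{2}$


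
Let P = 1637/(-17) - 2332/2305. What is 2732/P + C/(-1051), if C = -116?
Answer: -112070844656/4007388379 ≈ -27.966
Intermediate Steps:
P = -3812929/39185 (P = 1637*(-1/17) - 2332*1/2305 = -1637/17 - 2332/2305 = -3812929/39185 ≈ -97.306)
2732/P + C/(-1051) = 2732/(-3812929/39185) - 116/(-1051) = 2732*(-39185/3812929) - 116*(-1/1051) = -107053420/3812929 + 116/1051 = -112070844656/4007388379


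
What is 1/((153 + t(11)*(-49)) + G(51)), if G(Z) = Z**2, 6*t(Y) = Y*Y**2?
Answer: -6/48695 ≈ -0.00012322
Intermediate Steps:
t(Y) = Y**3/6 (t(Y) = (Y*Y**2)/6 = Y**3/6)
1/((153 + t(11)*(-49)) + G(51)) = 1/((153 + ((1/6)*11**3)*(-49)) + 51**2) = 1/((153 + ((1/6)*1331)*(-49)) + 2601) = 1/((153 + (1331/6)*(-49)) + 2601) = 1/((153 - 65219/6) + 2601) = 1/(-64301/6 + 2601) = 1/(-48695/6) = -6/48695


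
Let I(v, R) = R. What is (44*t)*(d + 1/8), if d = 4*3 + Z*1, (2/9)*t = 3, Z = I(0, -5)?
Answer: 16929/4 ≈ 4232.3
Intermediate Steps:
Z = -5
t = 27/2 (t = (9/2)*3 = 27/2 ≈ 13.500)
d = 7 (d = 4*3 - 5*1 = 12 - 5 = 7)
(44*t)*(d + 1/8) = (44*(27/2))*(7 + 1/8) = 594*(7 + ⅛) = 594*(57/8) = 16929/4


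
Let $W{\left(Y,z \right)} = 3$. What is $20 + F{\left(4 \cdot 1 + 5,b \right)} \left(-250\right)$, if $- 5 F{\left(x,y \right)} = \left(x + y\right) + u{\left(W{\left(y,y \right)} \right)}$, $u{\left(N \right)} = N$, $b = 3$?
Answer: $770$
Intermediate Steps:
$F{\left(x,y \right)} = - \frac{3}{5} - \frac{x}{5} - \frac{y}{5}$ ($F{\left(x,y \right)} = - \frac{\left(x + y\right) + 3}{5} = - \frac{3 + x + y}{5} = - \frac{3}{5} - \frac{x}{5} - \frac{y}{5}$)
$20 + F{\left(4 \cdot 1 + 5,b \right)} \left(-250\right) = 20 + \left(- \frac{3}{5} - \frac{4 \cdot 1 + 5}{5} - \frac{3}{5}\right) \left(-250\right) = 20 + \left(- \frac{3}{5} - \frac{4 + 5}{5} - \frac{3}{5}\right) \left(-250\right) = 20 + \left(- \frac{3}{5} - \frac{9}{5} - \frac{3}{5}\right) \left(-250\right) = 20 - -750 = 20 + 750 = 770$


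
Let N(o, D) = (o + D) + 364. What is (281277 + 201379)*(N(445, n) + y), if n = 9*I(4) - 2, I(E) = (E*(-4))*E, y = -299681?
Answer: -144531339200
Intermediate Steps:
I(E) = -4*E² (I(E) = (-4*E)*E = -4*E²)
n = -578 (n = 9*(-4*4²) - 2 = 9*(-4*16) - 2 = 9*(-64) - 2 = -576 - 2 = -578)
N(o, D) = 364 + D + o (N(o, D) = (D + o) + 364 = 364 + D + o)
(281277 + 201379)*(N(445, n) + y) = (281277 + 201379)*((364 - 578 + 445) - 299681) = 482656*(231 - 299681) = 482656*(-299450) = -144531339200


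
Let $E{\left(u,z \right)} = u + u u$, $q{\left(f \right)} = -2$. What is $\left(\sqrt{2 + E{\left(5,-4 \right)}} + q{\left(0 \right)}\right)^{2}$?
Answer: $36 - 16 \sqrt{2} \approx 13.373$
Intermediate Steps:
$E{\left(u,z \right)} = u + u^{2}$
$\left(\sqrt{2 + E{\left(5,-4 \right)}} + q{\left(0 \right)}\right)^{2} = \left(\sqrt{2 + 5 \left(1 + 5\right)} - 2\right)^{2} = \left(\sqrt{2 + 5 \cdot 6} - 2\right)^{2} = \left(\sqrt{2 + 30} - 2\right)^{2} = \left(\sqrt{32} - 2\right)^{2} = \left(4 \sqrt{2} - 2\right)^{2} = \left(-2 + 4 \sqrt{2}\right)^{2}$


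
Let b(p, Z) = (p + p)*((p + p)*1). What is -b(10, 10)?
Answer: -400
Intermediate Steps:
b(p, Z) = 4*p² (b(p, Z) = (2*p)*((2*p)*1) = (2*p)*(2*p) = 4*p²)
-b(10, 10) = -4*10² = -4*100 = -1*400 = -400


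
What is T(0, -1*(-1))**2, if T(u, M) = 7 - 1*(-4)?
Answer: 121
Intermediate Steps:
T(u, M) = 11 (T(u, M) = 7 + 4 = 11)
T(0, -1*(-1))**2 = 11**2 = 121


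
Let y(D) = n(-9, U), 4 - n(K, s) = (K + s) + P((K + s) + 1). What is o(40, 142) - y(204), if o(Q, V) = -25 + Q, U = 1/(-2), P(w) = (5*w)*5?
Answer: -211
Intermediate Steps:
P(w) = 25*w
U = -½ ≈ -0.50000
n(K, s) = -21 - 26*K - 26*s (n(K, s) = 4 - ((K + s) + 25*((K + s) + 1)) = 4 - ((K + s) + 25*(1 + K + s)) = 4 - ((K + s) + (25 + 25*K + 25*s)) = 4 - (25 + 26*K + 26*s) = 4 + (-25 - 26*K - 26*s) = -21 - 26*K - 26*s)
y(D) = 226 (y(D) = -21 - 26*(-9) - 26*(-½) = -21 + 234 + 13 = 226)
o(40, 142) - y(204) = (-25 + 40) - 1*226 = 15 - 226 = -211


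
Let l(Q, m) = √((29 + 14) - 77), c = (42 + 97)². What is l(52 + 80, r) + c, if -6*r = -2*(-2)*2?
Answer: 19321 + I*√34 ≈ 19321.0 + 5.831*I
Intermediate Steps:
c = 19321 (c = 139² = 19321)
r = -4/3 (r = -(-2*(-2))*2/6 = -2*2/3 = -⅙*8 = -4/3 ≈ -1.3333)
l(Q, m) = I*√34 (l(Q, m) = √(43 - 77) = √(-34) = I*√34)
l(52 + 80, r) + c = I*√34 + 19321 = 19321 + I*√34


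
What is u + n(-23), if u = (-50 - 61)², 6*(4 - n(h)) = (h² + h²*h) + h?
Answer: 28537/2 ≈ 14269.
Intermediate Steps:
n(h) = 4 - h/6 - h²/6 - h³/6 (n(h) = 4 - ((h² + h²*h) + h)/6 = 4 - ((h² + h³) + h)/6 = 4 - (h + h² + h³)/6 = 4 + (-h/6 - h²/6 - h³/6) = 4 - h/6 - h²/6 - h³/6)
u = 12321 (u = (-111)² = 12321)
u + n(-23) = 12321 + (4 - ⅙*(-23) - ⅙*(-23)² - ⅙*(-23)³) = 12321 + (4 + 23/6 - ⅙*529 - ⅙*(-12167)) = 12321 + (4 + 23/6 - 529/6 + 12167/6) = 12321 + 3895/2 = 28537/2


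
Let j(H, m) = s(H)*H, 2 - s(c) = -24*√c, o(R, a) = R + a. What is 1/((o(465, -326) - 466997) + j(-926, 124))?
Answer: I/(2*(-234355*I + 11112*√926)) ≈ -6.9229e-7 + 9.9887e-7*I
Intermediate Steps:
s(c) = 2 + 24*√c (s(c) = 2 - (-24)*√c = 2 + 24*√c)
j(H, m) = H*(2 + 24*√H) (j(H, m) = (2 + 24*√H)*H = H*(2 + 24*√H))
1/((o(465, -326) - 466997) + j(-926, 124)) = 1/(((465 - 326) - 466997) + (2*(-926) + 24*(-926)^(3/2))) = 1/((139 - 466997) + (-1852 + 24*(-926*I*√926))) = 1/(-466858 + (-1852 - 22224*I*√926)) = 1/(-468710 - 22224*I*√926)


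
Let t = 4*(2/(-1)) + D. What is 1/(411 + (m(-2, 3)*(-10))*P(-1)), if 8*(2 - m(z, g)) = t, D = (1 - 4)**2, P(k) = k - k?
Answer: 1/411 ≈ 0.0024331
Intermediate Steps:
P(k) = 0
D = 9 (D = (-3)**2 = 9)
t = 1 (t = 4*(2/(-1)) + 9 = 4*(2*(-1)) + 9 = 4*(-2) + 9 = -8 + 9 = 1)
m(z, g) = 15/8 (m(z, g) = 2 - 1/8*1 = 2 - 1/8 = 15/8)
1/(411 + (m(-2, 3)*(-10))*P(-1)) = 1/(411 + ((15/8)*(-10))*0) = 1/(411 - 75/4*0) = 1/(411 + 0) = 1/411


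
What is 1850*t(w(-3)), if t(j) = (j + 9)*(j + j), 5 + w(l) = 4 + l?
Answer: -74000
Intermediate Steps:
w(l) = -1 + l (w(l) = -5 + (4 + l) = -1 + l)
t(j) = 2*j*(9 + j) (t(j) = (9 + j)*(2*j) = 2*j*(9 + j))
1850*t(w(-3)) = 1850*(2*(-1 - 3)*(9 + (-1 - 3))) = 1850*(2*(-4)*(9 - 4)) = 1850*(2*(-4)*5) = 1850*(-40) = -74000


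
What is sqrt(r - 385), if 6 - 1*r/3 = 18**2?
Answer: I*sqrt(1339) ≈ 36.592*I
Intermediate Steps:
r = -954 (r = 18 - 3*18**2 = 18 - 3*324 = 18 - 972 = -954)
sqrt(r - 385) = sqrt(-954 - 385) = sqrt(-1339) = I*sqrt(1339)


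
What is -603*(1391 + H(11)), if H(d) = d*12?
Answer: -918369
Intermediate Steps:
H(d) = 12*d
-603*(1391 + H(11)) = -603*(1391 + 12*11) = -603*(1391 + 132) = -603*1523 = -918369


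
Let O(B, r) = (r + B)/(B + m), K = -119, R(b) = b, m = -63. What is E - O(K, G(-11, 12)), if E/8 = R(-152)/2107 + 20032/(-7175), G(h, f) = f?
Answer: -1319582031/56151550 ≈ -23.500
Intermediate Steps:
O(B, r) = (B + r)/(-63 + B) (O(B, r) = (r + B)/(B - 63) = (B + r)/(-63 + B))
E = -49483456/2159675 (E = 8*(-152/2107 + 20032/(-7175)) = 8*(-152*1/2107 + 20032*(-1/7175)) = 8*(-152/2107 - 20032/7175) = 8*(-6185432/2159675) = -49483456/2159675 ≈ -22.912)
E - O(K, G(-11, 12)) = -49483456/2159675 - (-119 + 12)/(-63 - 119) = -49483456/2159675 - (-107)/(-182) = -49483456/2159675 - (-1)*(-107)/182 = -49483456/2159675 - 1*107/182 = -49483456/2159675 - 107/182 = -1319582031/56151550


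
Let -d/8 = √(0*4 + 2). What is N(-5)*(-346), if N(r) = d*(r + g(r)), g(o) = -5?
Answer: -27680*√2 ≈ -39145.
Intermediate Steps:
d = -8*√2 (d = -8*√(0*4 + 2) = -8*√(0 + 2) = -8*√2 ≈ -11.314)
N(r) = -8*√2*(-5 + r) (N(r) = (-8*√2)*(r - 5) = (-8*√2)*(-5 + r) = -8*√2*(-5 + r))
N(-5)*(-346) = (8*√2*(5 - 1*(-5)))*(-346) = (8*√2*(5 + 5))*(-346) = (8*√2*10)*(-346) = (80*√2)*(-346) = -27680*√2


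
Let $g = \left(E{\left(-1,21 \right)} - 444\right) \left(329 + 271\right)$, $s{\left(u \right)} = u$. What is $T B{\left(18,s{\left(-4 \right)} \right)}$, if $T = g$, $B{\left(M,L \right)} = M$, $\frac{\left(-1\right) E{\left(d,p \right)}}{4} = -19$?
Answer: $-3974400$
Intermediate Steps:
$E{\left(d,p \right)} = 76$ ($E{\left(d,p \right)} = \left(-4\right) \left(-19\right) = 76$)
$g = -220800$ ($g = \left(76 - 444\right) \left(329 + 271\right) = \left(-368\right) 600 = -220800$)
$T = -220800$
$T B{\left(18,s{\left(-4 \right)} \right)} = \left(-220800\right) 18 = -3974400$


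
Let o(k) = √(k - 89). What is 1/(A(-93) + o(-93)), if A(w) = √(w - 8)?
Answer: -I/(√101 + √182) ≈ -0.04248*I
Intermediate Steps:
o(k) = √(-89 + k)
A(w) = √(-8 + w)
1/(A(-93) + o(-93)) = 1/(√(-8 - 93) + √(-89 - 93)) = 1/(√(-101) + √(-182)) = 1/(I*√101 + I*√182)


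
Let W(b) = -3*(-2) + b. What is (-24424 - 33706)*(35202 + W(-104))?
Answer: -2040595520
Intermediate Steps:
W(b) = 6 + b
(-24424 - 33706)*(35202 + W(-104)) = (-24424 - 33706)*(35202 + (6 - 104)) = -58130*(35202 - 98) = -58130*35104 = -2040595520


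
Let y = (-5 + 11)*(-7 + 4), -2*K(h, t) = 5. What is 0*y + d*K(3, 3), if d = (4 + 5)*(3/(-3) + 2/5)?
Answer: 27/2 ≈ 13.500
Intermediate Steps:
K(h, t) = -5/2 (K(h, t) = -1/2*5 = -5/2)
y = -18 (y = 6*(-3) = -18)
d = -27/5 (d = 9*(3*(-1/3) + 2*(1/5)) = 9*(-1 + 2/5) = 9*(-3/5) = -27/5 ≈ -5.4000)
0*y + d*K(3, 3) = 0*(-18) - 27/5*(-5/2) = 0 + 27/2 = 27/2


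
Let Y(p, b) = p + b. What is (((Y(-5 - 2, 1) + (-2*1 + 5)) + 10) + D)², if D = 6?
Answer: 169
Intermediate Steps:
Y(p, b) = b + p
(((Y(-5 - 2, 1) + (-2*1 + 5)) + 10) + D)² = ((((1 + (-5 - 2)) + (-2*1 + 5)) + 10) + 6)² = ((((1 - 7) + (-2 + 5)) + 10) + 6)² = (((-6 + 3) + 10) + 6)² = ((-3 + 10) + 6)² = (7 + 6)² = 13² = 169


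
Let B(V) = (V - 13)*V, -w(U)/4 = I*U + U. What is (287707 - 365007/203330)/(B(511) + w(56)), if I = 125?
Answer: 58499099303/46004225820 ≈ 1.2716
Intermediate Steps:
w(U) = -504*U (w(U) = -4*(125*U + U) = -504*U)
B(V) = V*(-13 + V) (B(V) = (-13 + V)*V = V*(-13 + V))
(287707 - 365007/203330)/(B(511) + w(56)) = (287707 - 365007/203330)/(511*(-13 + 511) - 504*56) = (287707 - 365007*1/203330)/(511*498 - 28224) = (287707 - 365007/203330)/(254478 - 28224) = (58499099303/203330)/226254 = (58499099303/203330)*(1/226254) = 58499099303/46004225820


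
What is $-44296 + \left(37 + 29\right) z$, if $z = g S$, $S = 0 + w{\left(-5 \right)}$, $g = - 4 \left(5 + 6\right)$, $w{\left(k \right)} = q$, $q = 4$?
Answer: $-55912$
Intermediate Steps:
$w{\left(k \right)} = 4$
$g = -44$ ($g = \left(-4\right) 11 = -44$)
$S = 4$ ($S = 0 + 4 = 4$)
$z = -176$ ($z = \left(-44\right) 4 = -176$)
$-44296 + \left(37 + 29\right) z = -44296 + \left(37 + 29\right) \left(-176\right) = -44296 + 66 \left(-176\right) = -44296 - 11616 = -55912$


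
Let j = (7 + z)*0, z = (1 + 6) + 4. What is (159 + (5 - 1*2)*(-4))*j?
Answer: 0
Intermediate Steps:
z = 11 (z = 7 + 4 = 11)
j = 0 (j = (7 + 11)*0 = 18*0 = 0)
(159 + (5 - 1*2)*(-4))*j = (159 + (5 - 1*2)*(-4))*0 = (159 + (5 - 2)*(-4))*0 = (159 + 3*(-4))*0 = (159 - 12)*0 = 147*0 = 0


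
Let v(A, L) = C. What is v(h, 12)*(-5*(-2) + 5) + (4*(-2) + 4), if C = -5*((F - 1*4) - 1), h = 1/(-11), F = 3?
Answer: 146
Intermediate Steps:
h = -1/11 ≈ -0.090909
C = 10 (C = -5*((3 - 1*4) - 1) = -5*((3 - 4) - 1) = -5*(-1 - 1) = -5*(-2) = 10)
v(A, L) = 10
v(h, 12)*(-5*(-2) + 5) + (4*(-2) + 4) = 10*(-5*(-2) + 5) + (4*(-2) + 4) = 10*(10 + 5) + (-8 + 4) = 10*15 - 4 = 150 - 4 = 146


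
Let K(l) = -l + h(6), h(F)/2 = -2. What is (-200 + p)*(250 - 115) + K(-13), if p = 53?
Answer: -19836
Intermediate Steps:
h(F) = -4 (h(F) = 2*(-2) = -4)
K(l) = -4 - l (K(l) = -l - 4 = -4 - l)
(-200 + p)*(250 - 115) + K(-13) = (-200 + 53)*(250 - 115) + (-4 - 1*(-13)) = -147*135 + (-4 + 13) = -19845 + 9 = -19836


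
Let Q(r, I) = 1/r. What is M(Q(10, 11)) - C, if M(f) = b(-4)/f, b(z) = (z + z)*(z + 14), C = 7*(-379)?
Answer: 1853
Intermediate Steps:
C = -2653
b(z) = 2*z*(14 + z) (b(z) = (2*z)*(14 + z) = 2*z*(14 + z))
M(f) = -80/f (M(f) = (2*(-4)*(14 - 4))/f = (2*(-4)*10)/f = -80/f)
M(Q(10, 11)) - C = -80/(1/10) - 1*(-2653) = -80/1/10 + 2653 = -80*10 + 2653 = -800 + 2653 = 1853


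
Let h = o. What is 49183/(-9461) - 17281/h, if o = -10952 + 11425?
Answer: -16978100/406823 ≈ -41.733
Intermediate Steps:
o = 473
h = 473
49183/(-9461) - 17281/h = 49183/(-9461) - 17281/473 = 49183*(-1/9461) - 17281*1/473 = -49183/9461 - 1571/43 = -16978100/406823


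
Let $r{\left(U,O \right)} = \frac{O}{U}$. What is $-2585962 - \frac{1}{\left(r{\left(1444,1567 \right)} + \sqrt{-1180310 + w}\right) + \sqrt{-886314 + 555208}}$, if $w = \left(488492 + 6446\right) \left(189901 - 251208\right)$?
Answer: $\frac{2 \left(- 3734129128 \sqrt{7586086069} - 1867064564 \sqrt{331106} + 2026101949 i\right)}{- 1567 i + 1444 \sqrt{331106} + 2888 \sqrt{7586086069}} \approx -2.586 \cdot 10^{6} + 5.722 \cdot 10^{-6} i$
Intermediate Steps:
$w = -30343163966$ ($w = 494938 \left(-61307\right) = -30343163966$)
$-2585962 - \frac{1}{\left(r{\left(1444,1567 \right)} + \sqrt{-1180310 + w}\right) + \sqrt{-886314 + 555208}} = -2585962 - \frac{1}{\left(\frac{1567}{1444} + \sqrt{-1180310 - 30343163966}\right) + \sqrt{-886314 + 555208}} = -2585962 - \frac{1}{\left(1567 \cdot \frac{1}{1444} + \sqrt{-30344344276}\right) + \sqrt{-331106}} = -2585962 - \frac{1}{\left(\frac{1567}{1444} + 2 i \sqrt{7586086069}\right) + i \sqrt{331106}} = -2585962 - \frac{1}{\frac{1567}{1444} + i \sqrt{331106} + 2 i \sqrt{7586086069}}$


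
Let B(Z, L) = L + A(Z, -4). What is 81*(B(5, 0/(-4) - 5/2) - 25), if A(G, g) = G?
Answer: -3645/2 ≈ -1822.5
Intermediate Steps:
B(Z, L) = L + Z
81*(B(5, 0/(-4) - 5/2) - 25) = 81*(((0/(-4) - 5/2) + 5) - 25) = 81*(((0*(-¼) - 5*½) + 5) - 25) = 81*(((0 - 5/2) + 5) - 25) = 81*((-5/2 + 5) - 25) = 81*(5/2 - 25) = 81*(-45/2) = -3645/2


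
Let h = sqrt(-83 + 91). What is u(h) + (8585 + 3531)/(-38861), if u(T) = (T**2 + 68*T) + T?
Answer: 298772/38861 + 138*sqrt(2) ≈ 202.85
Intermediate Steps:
h = 2*sqrt(2) (h = sqrt(8) = 2*sqrt(2) ≈ 2.8284)
u(T) = T**2 + 69*T
u(h) + (8585 + 3531)/(-38861) = (2*sqrt(2))*(69 + 2*sqrt(2)) + (8585 + 3531)/(-38861) = 2*sqrt(2)*(69 + 2*sqrt(2)) + 12116*(-1/38861) = 2*sqrt(2)*(69 + 2*sqrt(2)) - 12116/38861 = -12116/38861 + 2*sqrt(2)*(69 + 2*sqrt(2))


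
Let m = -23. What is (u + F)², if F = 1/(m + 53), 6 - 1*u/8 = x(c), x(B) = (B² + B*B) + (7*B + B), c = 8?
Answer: 1992640321/900 ≈ 2.2140e+6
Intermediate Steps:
x(B) = 2*B² + 8*B (x(B) = (B² + B²) + 8*B = 2*B² + 8*B)
u = -1488 (u = 48 - 16*8*(4 + 8) = 48 - 16*8*12 = 48 - 8*192 = 48 - 1536 = -1488)
F = 1/30 (F = 1/(-23 + 53) = 1/30 ≈ 0.033333)
(u + F)² = (-1488 + 1/30)² = (-44639/30)² = 1992640321/900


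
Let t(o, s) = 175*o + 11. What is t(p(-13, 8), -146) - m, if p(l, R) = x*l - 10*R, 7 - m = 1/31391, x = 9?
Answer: -1082079160/31391 ≈ -34471.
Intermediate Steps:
m = 219736/31391 (m = 7 - 1/31391 = 219736/31391 ≈ 7.0000)
p(l, R) = -10*R + 9*l (p(l, R) = 9*l - 10*R = -10*R + 9*l)
t(o, s) = 11 + 175*o
t(p(-13, 8), -146) - m = (11 + 175*(-10*8 + 9*(-13))) - 1*219736/31391 = (11 + 175*(-80 - 117)) - 219736/31391 = (11 + 175*(-197)) - 219736/31391 = (11 - 34475) - 219736/31391 = -34464 - 219736/31391 = -1082079160/31391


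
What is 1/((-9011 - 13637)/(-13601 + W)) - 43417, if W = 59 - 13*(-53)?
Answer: -983295363/22648 ≈ -43416.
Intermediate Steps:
W = 748 (W = 59 + 689 = 748)
1/((-9011 - 13637)/(-13601 + W)) - 43417 = 1/((-9011 - 13637)/(-13601 + 748)) - 43417 = 1/(-22648/(-12853)) - 43417 = 1/(-22648*(-1/12853)) - 43417 = 1/(22648/12853) - 43417 = 12853/22648 - 43417 = -983295363/22648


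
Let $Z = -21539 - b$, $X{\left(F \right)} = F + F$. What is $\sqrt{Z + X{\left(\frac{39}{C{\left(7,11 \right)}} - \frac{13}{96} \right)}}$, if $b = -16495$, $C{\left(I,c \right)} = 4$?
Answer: $\frac{i \sqrt{723567}}{12} \approx 70.886 i$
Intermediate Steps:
$X{\left(F \right)} = 2 F$
$Z = -5044$ ($Z = -21539 - -16495 = -21539 + 16495 = -5044$)
$\sqrt{Z + X{\left(\frac{39}{C{\left(7,11 \right)}} - \frac{13}{96} \right)}} = \sqrt{-5044 + 2 \left(\frac{39}{4} - \frac{13}{96}\right)} = \sqrt{-5044 + 2 \cdot \frac{923}{96}} = \sqrt{-5044 + \frac{923}{48}} = \sqrt{- \frac{241189}{48}} = \frac{i \sqrt{723567}}{12}$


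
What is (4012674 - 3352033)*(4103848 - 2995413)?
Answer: 732277606835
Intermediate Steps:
(4012674 - 3352033)*(4103848 - 2995413) = 660641*1108435 = 732277606835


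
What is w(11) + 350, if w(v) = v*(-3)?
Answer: 317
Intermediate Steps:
w(v) = -3*v
w(11) + 350 = -3*11 + 350 = -33 + 350 = 317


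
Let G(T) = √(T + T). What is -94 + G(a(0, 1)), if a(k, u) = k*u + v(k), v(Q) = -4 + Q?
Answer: -94 + 2*I*√2 ≈ -94.0 + 2.8284*I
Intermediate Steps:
a(k, u) = -4 + k + k*u (a(k, u) = k*u + (-4 + k) = -4 + k + k*u)
G(T) = √2*√T (G(T) = √(2*T) = √2*√T)
-94 + G(a(0, 1)) = -94 + √2*√(-4 + 0 + 0*1) = -94 + √2*√(-4 + 0 + 0) = -94 + √2*√(-4) = -94 + √2*(2*I) = -94 + 2*I*√2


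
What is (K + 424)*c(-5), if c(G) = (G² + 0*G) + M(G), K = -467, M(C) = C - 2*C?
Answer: -1290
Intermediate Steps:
M(C) = -C
c(G) = G² - G (c(G) = (G² + 0*G) - G = (G² + 0) - G = G² - G)
(K + 424)*c(-5) = (-467 + 424)*(-5*(-1 - 5)) = -(-215)*(-6) = -43*30 = -1290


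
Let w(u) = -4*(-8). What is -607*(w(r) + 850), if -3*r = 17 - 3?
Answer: -535374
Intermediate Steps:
r = -14/3 (r = -(17 - 3)/3 = -⅓*14 = -14/3 ≈ -4.6667)
w(u) = 32
-607*(w(r) + 850) = -607*(32 + 850) = -607*882 = -535374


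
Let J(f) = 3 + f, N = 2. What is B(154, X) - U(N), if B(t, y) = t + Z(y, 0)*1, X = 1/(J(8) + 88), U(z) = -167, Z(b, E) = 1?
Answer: 322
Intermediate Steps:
X = 1/99 (X = 1/((3 + 8) + 88) = 1/(11 + 88) = 1/99 ≈ 0.010101)
B(t, y) = 1 + t (B(t, y) = t + 1*1 = t + 1 = 1 + t)
B(154, X) - U(N) = (1 + 154) - 1*(-167) = 155 + 167 = 322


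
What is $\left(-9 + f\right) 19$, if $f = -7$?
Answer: $-304$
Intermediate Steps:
$\left(-9 + f\right) 19 = \left(-9 - 7\right) 19 = \left(-16\right) 19 = -304$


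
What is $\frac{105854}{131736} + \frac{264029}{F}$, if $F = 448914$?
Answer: $\frac{6858455575}{4928177892} \approx 1.3917$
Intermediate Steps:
$\frac{105854}{131736} + \frac{264029}{F} = \frac{105854}{131736} + \frac{264029}{448914} = 105854 \cdot \frac{1}{131736} + 264029 \cdot \frac{1}{448914} = \frac{52927}{65868} + \frac{264029}{448914} = \frac{6858455575}{4928177892}$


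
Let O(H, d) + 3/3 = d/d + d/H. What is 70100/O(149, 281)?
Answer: 10444900/281 ≈ 37170.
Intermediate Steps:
O(H, d) = d/H (O(H, d) = -1 + (d/d + d/H) = -1 + (1 + d/H) = d/H)
70100/O(149, 281) = 70100/((281/149)) = 70100/((281*(1/149))) = 70100/(281/149) = 70100*(149/281) = 10444900/281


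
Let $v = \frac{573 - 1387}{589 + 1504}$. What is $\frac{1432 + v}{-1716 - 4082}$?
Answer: $- \frac{1498181}{6067607} \approx -0.24691$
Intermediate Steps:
$v = - \frac{814}{2093} \approx -0.38892$
$\frac{1432 + v}{-1716 - 4082} = \frac{1432 - \frac{814}{2093}}{-1716 - 4082} = \frac{2996362}{2093 \left(-5798\right)} = \frac{2996362}{2093} \left(- \frac{1}{5798}\right) = - \frac{1498181}{6067607}$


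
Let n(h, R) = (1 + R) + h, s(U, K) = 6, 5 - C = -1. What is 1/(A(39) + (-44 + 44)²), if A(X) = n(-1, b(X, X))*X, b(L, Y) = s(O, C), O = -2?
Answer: 1/234 ≈ 0.0042735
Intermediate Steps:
C = 6 (C = 5 - 1*(-1) = 5 + 1 = 6)
b(L, Y) = 6
n(h, R) = 1 + R + h
A(X) = 6*X (A(X) = (1 + 6 - 1)*X = 6*X)
1/(A(39) + (-44 + 44)²) = 1/(6*39 + (-44 + 44)²) = 1/(234 + 0²) = 1/(234 + 0) = 1/234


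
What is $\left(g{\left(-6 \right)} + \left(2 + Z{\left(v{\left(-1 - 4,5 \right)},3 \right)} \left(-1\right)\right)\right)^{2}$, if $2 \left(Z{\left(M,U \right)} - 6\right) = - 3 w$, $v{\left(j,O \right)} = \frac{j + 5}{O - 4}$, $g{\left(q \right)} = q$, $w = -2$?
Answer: $169$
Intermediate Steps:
$v{\left(j,O \right)} = \frac{5 + j}{-4 + O}$
$Z{\left(M,U \right)} = 9$ ($Z{\left(M,U \right)} = 6 + \frac{\left(-3\right) \left(-2\right)}{2} = 6 + \frac{1}{2} \cdot 6 = 6 + 3 = 9$)
$\left(g{\left(-6 \right)} + \left(2 + Z{\left(v{\left(-1 - 4,5 \right)},3 \right)} \left(-1\right)\right)\right)^{2} = \left(-6 + \left(2 + 9 \left(-1\right)\right)\right)^{2} = \left(-6 + \left(2 - 9\right)\right)^{2} = \left(-6 - 7\right)^{2} = \left(-13\right)^{2} = 169$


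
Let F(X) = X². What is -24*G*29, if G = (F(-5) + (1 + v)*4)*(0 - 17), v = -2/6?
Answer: 327352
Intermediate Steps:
v = -⅓ (v = -2*⅙ = -⅓ ≈ -0.33333)
G = -1411/3 (G = ((-5)² + (1 - ⅓)*4)*(0 - 17) = (25 + (⅔)*4)*(-17) = (25 + 8/3)*(-17) = (83/3)*(-17) = -1411/3 ≈ -470.33)
-24*G*29 = -24*(-1411/3)*29 = 11288*29 = 327352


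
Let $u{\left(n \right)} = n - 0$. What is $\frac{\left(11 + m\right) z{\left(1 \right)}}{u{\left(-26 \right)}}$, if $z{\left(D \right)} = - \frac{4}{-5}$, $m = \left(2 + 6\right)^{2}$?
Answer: $- \frac{30}{13} \approx -2.3077$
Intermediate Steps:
$m = 64$ ($m = 8^{2} = 64$)
$u{\left(n \right)} = n$ ($u{\left(n \right)} = n + 0 = n$)
$z{\left(D \right)} = \frac{4}{5}$ ($z{\left(D \right)} = \left(-4\right) \left(- \frac{1}{5}\right) = \frac{4}{5}$)
$\frac{\left(11 + m\right) z{\left(1 \right)}}{u{\left(-26 \right)}} = \frac{\left(11 + 64\right) \frac{4}{5}}{-26} = 75 \cdot \frac{4}{5} \left(- \frac{1}{26}\right) = 60 \left(- \frac{1}{26}\right) = - \frac{30}{13}$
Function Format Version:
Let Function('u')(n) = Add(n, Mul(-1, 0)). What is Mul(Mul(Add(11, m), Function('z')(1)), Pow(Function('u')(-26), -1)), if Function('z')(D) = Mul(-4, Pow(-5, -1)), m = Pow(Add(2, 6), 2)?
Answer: Rational(-30, 13) ≈ -2.3077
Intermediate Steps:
m = 64 (m = Pow(8, 2) = 64)
Function('u')(n) = n (Function('u')(n) = Add(n, 0) = n)
Function('z')(D) = Rational(4, 5) (Function('z')(D) = Mul(-4, Rational(-1, 5)) = Rational(4, 5))
Mul(Mul(Add(11, m), Function('z')(1)), Pow(Function('u')(-26), -1)) = Mul(Mul(Add(11, 64), Rational(4, 5)), Pow(-26, -1)) = Mul(Mul(75, Rational(4, 5)), Rational(-1, 26)) = Mul(60, Rational(-1, 26)) = Rational(-30, 13)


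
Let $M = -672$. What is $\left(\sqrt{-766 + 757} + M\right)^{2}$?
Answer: $451575 - 4032 i \approx 4.5158 \cdot 10^{5} - 4032.0 i$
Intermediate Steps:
$\left(\sqrt{-766 + 757} + M\right)^{2} = \left(\sqrt{-766 + 757} - 672\right)^{2} = \left(\sqrt{-9} - 672\right)^{2} = \left(3 i - 672\right)^{2} = \left(-672 + 3 i\right)^{2}$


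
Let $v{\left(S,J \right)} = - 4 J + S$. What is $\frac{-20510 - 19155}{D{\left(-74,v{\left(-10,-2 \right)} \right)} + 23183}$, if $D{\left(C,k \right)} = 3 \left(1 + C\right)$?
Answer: $- \frac{39665}{22964} \approx -1.7273$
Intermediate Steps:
$v{\left(S,J \right)} = S - 4 J$
$D{\left(C,k \right)} = 3 + 3 C$
$\frac{-20510 - 19155}{D{\left(-74,v{\left(-10,-2 \right)} \right)} + 23183} = \frac{-20510 - 19155}{\left(3 + 3 \left(-74\right)\right) + 23183} = - \frac{39665}{\left(3 - 222\right) + 23183} = - \frac{39665}{-219 + 23183} = - \frac{39665}{22964}$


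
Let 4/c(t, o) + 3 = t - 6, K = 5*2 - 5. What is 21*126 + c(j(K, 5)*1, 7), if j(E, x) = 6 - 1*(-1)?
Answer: 2644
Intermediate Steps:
K = 5 (K = 10 - 5 = 5)
j(E, x) = 7 (j(E, x) = 6 + 1 = 7)
c(t, o) = 4/(-9 + t) (c(t, o) = 4/(-3 + (t - 6)) = 4/(-3 + (-6 + t)) = 4/(-9 + t))
21*126 + c(j(K, 5)*1, 7) = 21*126 + 4/(-9 + 7*1) = 2646 + 4/(-9 + 7) = 2646 + 4/(-2) = 2646 + 4*(-½) = 2646 - 2 = 2644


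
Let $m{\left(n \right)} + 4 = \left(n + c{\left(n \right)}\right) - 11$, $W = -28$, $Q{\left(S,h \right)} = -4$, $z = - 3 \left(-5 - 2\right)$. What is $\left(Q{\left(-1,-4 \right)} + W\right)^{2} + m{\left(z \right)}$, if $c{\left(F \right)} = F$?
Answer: $1051$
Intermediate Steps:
$z = 21$ ($z = \left(-3\right) \left(-7\right) = 21$)
$m{\left(n \right)} = -15 + 2 n$ ($m{\left(n \right)} = -4 + \left(\left(n + n\right) - 11\right) = -4 + \left(2 n - 11\right) = -4 + \left(-11 + 2 n\right) = -15 + 2 n$)
$\left(Q{\left(-1,-4 \right)} + W\right)^{2} + m{\left(z \right)} = \left(-4 - 28\right)^{2} + \left(-15 + 2 \cdot 21\right) = \left(-32\right)^{2} + \left(-15 + 42\right) = 1024 + 27 = 1051$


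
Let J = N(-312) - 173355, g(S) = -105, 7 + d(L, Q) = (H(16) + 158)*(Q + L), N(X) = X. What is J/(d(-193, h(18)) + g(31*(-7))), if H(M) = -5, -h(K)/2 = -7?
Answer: 173667/27499 ≈ 6.3154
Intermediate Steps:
h(K) = 14 (h(K) = -2*(-7) = 14)
d(L, Q) = -7 + 153*L + 153*Q (d(L, Q) = -7 + (-5 + 158)*(Q + L) = -7 + 153*(L + Q) = -7 + (153*L + 153*Q) = -7 + 153*L + 153*Q)
J = -173667 (J = -312 - 173355 = -173667)
J/(d(-193, h(18)) + g(31*(-7))) = -173667/((-7 + 153*(-193) + 153*14) - 105) = -173667/((-7 - 29529 + 2142) - 105) = -173667/(-27394 - 105) = -173667/(-27499) = -173667*(-1/27499) = 173667/27499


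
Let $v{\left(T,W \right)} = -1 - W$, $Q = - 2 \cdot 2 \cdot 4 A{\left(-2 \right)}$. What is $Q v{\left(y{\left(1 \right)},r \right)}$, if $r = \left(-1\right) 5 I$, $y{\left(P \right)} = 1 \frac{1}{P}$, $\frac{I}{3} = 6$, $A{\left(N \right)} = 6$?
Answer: $-8544$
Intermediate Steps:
$I = 18$ ($I = 3 \cdot 6 = 18$)
$y{\left(P \right)} = \frac{1}{P}$
$r = -90$ ($r = \left(-1\right) 5 \cdot 18 = \left(-5\right) 18 = -90$)
$Q = -96$ ($Q = - 2 \cdot 2 \cdot 4 \cdot 6 = - 2 \cdot 8 \cdot 6 = \left(-2\right) 48 = -96$)
$Q v{\left(y{\left(1 \right)},r \right)} = - 96 \left(-1 - -90\right) = - 96 \left(-1 + 90\right) = \left(-96\right) 89 = -8544$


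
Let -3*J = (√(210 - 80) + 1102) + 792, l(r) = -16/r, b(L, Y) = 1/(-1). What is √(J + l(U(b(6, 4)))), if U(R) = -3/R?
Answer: √(-5730 - 3*√130)/3 ≈ 25.307*I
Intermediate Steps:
b(L, Y) = -1
J = -1894/3 - √130/3 (J = -((√(210 - 80) + 1102) + 792)/3 = -((√130 + 1102) + 792)/3 = -((1102 + √130) + 792)/3 = -(1894 + √130)/3 = -1894/3 - √130/3 ≈ -635.13)
√(J + l(U(b(6, 4)))) = √((-1894/3 - √130/3) - 16/((-3/(-1)))) = √((-1894/3 - √130/3) - 16/((-3*(-1)))) = √((-1894/3 - √130/3) - 16/3) = √(-1910/3 - √130/3)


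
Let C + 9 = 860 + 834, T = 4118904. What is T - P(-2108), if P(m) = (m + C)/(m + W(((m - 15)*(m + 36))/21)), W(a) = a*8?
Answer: 20680769851029/5020940 ≈ 4.1189e+6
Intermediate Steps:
W(a) = 8*a
C = 1685 (C = -9 + (860 + 834) = -9 + 1694 = 1685)
P(m) = (1685 + m)/(m + 8*(-15 + m)*(36 + m)/21) (P(m) = (m + 1685)/(m + 8*(((m - 15)*(m + 36))/21)) = (1685 + m)/(m + 8*(((-15 + m)*(36 + m))*(1/21))) = (1685 + m)/(m + 8*((-15 + m)*(36 + m)/21)) = (1685 + m)/(m + 8*(-15 + m)*(36 + m)/21))
T - P(-2108) = 4118904 - 21*(1685 - 2108)/(-4320 + 8*(-2108)**2 + 189*(-2108)) = 4118904 - 21*(-423)/(-4320 + 8*4443664 - 398412) = 4118904 - 21*(-423)/(-4320 + 35549312 - 398412) = 4118904 - 21*(-423)/35146580 = 4118904 - 1*(-1269/5020940) = 4118904 + 1269/5020940 = 20680769851029/5020940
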